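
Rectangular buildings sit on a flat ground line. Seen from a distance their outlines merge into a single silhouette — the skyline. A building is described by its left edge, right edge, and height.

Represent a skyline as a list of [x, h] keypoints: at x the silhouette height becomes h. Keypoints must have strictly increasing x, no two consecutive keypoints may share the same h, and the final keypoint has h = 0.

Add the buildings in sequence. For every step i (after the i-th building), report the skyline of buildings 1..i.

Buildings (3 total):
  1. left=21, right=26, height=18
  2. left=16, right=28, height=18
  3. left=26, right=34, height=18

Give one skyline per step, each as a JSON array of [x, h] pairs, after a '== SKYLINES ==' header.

== SKYLINES ==
[[21,18],[26,0]]
[[16,18],[28,0]]
[[16,18],[34,0]]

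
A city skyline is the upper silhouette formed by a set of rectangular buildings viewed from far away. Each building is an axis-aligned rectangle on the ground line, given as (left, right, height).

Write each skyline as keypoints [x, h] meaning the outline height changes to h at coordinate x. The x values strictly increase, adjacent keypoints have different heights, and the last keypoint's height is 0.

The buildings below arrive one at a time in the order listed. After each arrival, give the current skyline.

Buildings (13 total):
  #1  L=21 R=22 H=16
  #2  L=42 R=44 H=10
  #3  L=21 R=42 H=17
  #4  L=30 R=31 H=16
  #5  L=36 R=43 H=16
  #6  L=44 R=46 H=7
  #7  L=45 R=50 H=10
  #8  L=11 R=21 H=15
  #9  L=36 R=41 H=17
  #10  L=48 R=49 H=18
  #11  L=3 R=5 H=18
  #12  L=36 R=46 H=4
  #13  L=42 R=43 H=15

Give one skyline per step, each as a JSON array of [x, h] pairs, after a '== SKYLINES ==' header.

== SKYLINES ==
[[21,16],[22,0]]
[[21,16],[22,0],[42,10],[44,0]]
[[21,17],[42,10],[44,0]]
[[21,17],[42,10],[44,0]]
[[21,17],[42,16],[43,10],[44,0]]
[[21,17],[42,16],[43,10],[44,7],[46,0]]
[[21,17],[42,16],[43,10],[44,7],[45,10],[50,0]]
[[11,15],[21,17],[42,16],[43,10],[44,7],[45,10],[50,0]]
[[11,15],[21,17],[42,16],[43,10],[44,7],[45,10],[50,0]]
[[11,15],[21,17],[42,16],[43,10],[44,7],[45,10],[48,18],[49,10],[50,0]]
[[3,18],[5,0],[11,15],[21,17],[42,16],[43,10],[44,7],[45,10],[48,18],[49,10],[50,0]]
[[3,18],[5,0],[11,15],[21,17],[42,16],[43,10],[44,7],[45,10],[48,18],[49,10],[50,0]]
[[3,18],[5,0],[11,15],[21,17],[42,16],[43,10],[44,7],[45,10],[48,18],[49,10],[50,0]]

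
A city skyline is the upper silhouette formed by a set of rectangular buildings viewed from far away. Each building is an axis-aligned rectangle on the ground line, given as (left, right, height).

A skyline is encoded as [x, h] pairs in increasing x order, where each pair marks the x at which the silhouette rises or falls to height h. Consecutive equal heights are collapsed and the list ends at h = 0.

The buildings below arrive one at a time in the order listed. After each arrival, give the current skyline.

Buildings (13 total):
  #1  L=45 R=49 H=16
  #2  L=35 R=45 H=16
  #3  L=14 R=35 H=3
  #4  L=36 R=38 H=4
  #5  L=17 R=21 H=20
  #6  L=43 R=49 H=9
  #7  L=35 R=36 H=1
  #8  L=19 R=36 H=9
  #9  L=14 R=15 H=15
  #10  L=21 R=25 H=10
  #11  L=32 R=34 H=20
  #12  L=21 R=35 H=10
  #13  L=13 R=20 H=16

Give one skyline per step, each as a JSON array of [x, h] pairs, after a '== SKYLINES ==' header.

== SKYLINES ==
[[45,16],[49,0]]
[[35,16],[49,0]]
[[14,3],[35,16],[49,0]]
[[14,3],[35,16],[49,0]]
[[14,3],[17,20],[21,3],[35,16],[49,0]]
[[14,3],[17,20],[21,3],[35,16],[49,0]]
[[14,3],[17,20],[21,3],[35,16],[49,0]]
[[14,3],[17,20],[21,9],[35,16],[49,0]]
[[14,15],[15,3],[17,20],[21,9],[35,16],[49,0]]
[[14,15],[15,3],[17,20],[21,10],[25,9],[35,16],[49,0]]
[[14,15],[15,3],[17,20],[21,10],[25,9],[32,20],[34,9],[35,16],[49,0]]
[[14,15],[15,3],[17,20],[21,10],[32,20],[34,10],[35,16],[49,0]]
[[13,16],[17,20],[21,10],[32,20],[34,10],[35,16],[49,0]]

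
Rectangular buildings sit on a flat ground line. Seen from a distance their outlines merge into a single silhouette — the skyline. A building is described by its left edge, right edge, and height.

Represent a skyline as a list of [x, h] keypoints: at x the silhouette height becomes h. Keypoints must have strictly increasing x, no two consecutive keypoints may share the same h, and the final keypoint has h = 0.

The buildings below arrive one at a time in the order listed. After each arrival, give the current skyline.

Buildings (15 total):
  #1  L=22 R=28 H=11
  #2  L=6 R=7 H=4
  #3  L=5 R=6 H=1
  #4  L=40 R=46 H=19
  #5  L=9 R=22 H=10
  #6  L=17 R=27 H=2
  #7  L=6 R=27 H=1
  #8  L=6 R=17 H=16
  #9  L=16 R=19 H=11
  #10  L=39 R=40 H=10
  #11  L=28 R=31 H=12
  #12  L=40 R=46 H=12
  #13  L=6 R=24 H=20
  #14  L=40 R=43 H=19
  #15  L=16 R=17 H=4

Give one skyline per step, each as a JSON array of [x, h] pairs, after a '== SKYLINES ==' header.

== SKYLINES ==
[[22,11],[28,0]]
[[6,4],[7,0],[22,11],[28,0]]
[[5,1],[6,4],[7,0],[22,11],[28,0]]
[[5,1],[6,4],[7,0],[22,11],[28,0],[40,19],[46,0]]
[[5,1],[6,4],[7,0],[9,10],[22,11],[28,0],[40,19],[46,0]]
[[5,1],[6,4],[7,0],[9,10],[22,11],[28,0],[40,19],[46,0]]
[[5,1],[6,4],[7,1],[9,10],[22,11],[28,0],[40,19],[46,0]]
[[5,1],[6,16],[17,10],[22,11],[28,0],[40,19],[46,0]]
[[5,1],[6,16],[17,11],[19,10],[22,11],[28,0],[40,19],[46,0]]
[[5,1],[6,16],[17,11],[19,10],[22,11],[28,0],[39,10],[40,19],[46,0]]
[[5,1],[6,16],[17,11],[19,10],[22,11],[28,12],[31,0],[39,10],[40,19],[46,0]]
[[5,1],[6,16],[17,11],[19,10],[22,11],[28,12],[31,0],[39,10],[40,19],[46,0]]
[[5,1],[6,20],[24,11],[28,12],[31,0],[39,10],[40,19],[46,0]]
[[5,1],[6,20],[24,11],[28,12],[31,0],[39,10],[40,19],[46,0]]
[[5,1],[6,20],[24,11],[28,12],[31,0],[39,10],[40,19],[46,0]]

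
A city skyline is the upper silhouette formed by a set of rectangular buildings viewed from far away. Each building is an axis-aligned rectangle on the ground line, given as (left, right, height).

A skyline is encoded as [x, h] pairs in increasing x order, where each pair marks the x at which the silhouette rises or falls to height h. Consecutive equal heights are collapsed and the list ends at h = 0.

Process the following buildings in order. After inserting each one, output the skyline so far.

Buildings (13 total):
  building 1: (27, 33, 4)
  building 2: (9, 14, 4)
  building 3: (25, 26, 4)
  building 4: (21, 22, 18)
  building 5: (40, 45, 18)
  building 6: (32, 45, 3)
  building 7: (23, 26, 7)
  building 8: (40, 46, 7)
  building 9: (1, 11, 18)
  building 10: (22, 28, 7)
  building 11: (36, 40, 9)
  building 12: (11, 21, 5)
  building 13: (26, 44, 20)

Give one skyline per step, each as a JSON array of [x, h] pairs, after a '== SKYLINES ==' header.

== SKYLINES ==
[[27,4],[33,0]]
[[9,4],[14,0],[27,4],[33,0]]
[[9,4],[14,0],[25,4],[26,0],[27,4],[33,0]]
[[9,4],[14,0],[21,18],[22,0],[25,4],[26,0],[27,4],[33,0]]
[[9,4],[14,0],[21,18],[22,0],[25,4],[26,0],[27,4],[33,0],[40,18],[45,0]]
[[9,4],[14,0],[21,18],[22,0],[25,4],[26,0],[27,4],[33,3],[40,18],[45,0]]
[[9,4],[14,0],[21,18],[22,0],[23,7],[26,0],[27,4],[33,3],[40,18],[45,0]]
[[9,4],[14,0],[21,18],[22,0],[23,7],[26,0],[27,4],[33,3],[40,18],[45,7],[46,0]]
[[1,18],[11,4],[14,0],[21,18],[22,0],[23,7],[26,0],[27,4],[33,3],[40,18],[45,7],[46,0]]
[[1,18],[11,4],[14,0],[21,18],[22,7],[28,4],[33,3],[40,18],[45,7],[46,0]]
[[1,18],[11,4],[14,0],[21,18],[22,7],[28,4],[33,3],[36,9],[40,18],[45,7],[46,0]]
[[1,18],[11,5],[21,18],[22,7],[28,4],[33,3],[36,9],[40,18],[45,7],[46,0]]
[[1,18],[11,5],[21,18],[22,7],[26,20],[44,18],[45,7],[46,0]]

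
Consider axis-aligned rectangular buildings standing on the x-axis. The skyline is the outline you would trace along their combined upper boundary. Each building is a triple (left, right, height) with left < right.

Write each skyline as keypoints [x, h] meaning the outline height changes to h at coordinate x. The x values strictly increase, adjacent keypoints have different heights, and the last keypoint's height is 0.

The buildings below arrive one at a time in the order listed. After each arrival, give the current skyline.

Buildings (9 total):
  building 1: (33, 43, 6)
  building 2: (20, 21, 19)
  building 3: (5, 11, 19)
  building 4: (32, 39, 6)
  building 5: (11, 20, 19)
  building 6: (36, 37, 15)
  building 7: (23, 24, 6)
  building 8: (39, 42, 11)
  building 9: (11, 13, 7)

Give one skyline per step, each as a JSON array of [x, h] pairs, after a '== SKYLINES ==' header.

== SKYLINES ==
[[33,6],[43,0]]
[[20,19],[21,0],[33,6],[43,0]]
[[5,19],[11,0],[20,19],[21,0],[33,6],[43,0]]
[[5,19],[11,0],[20,19],[21,0],[32,6],[43,0]]
[[5,19],[21,0],[32,6],[43,0]]
[[5,19],[21,0],[32,6],[36,15],[37,6],[43,0]]
[[5,19],[21,0],[23,6],[24,0],[32,6],[36,15],[37,6],[43,0]]
[[5,19],[21,0],[23,6],[24,0],[32,6],[36,15],[37,6],[39,11],[42,6],[43,0]]
[[5,19],[21,0],[23,6],[24,0],[32,6],[36,15],[37,6],[39,11],[42,6],[43,0]]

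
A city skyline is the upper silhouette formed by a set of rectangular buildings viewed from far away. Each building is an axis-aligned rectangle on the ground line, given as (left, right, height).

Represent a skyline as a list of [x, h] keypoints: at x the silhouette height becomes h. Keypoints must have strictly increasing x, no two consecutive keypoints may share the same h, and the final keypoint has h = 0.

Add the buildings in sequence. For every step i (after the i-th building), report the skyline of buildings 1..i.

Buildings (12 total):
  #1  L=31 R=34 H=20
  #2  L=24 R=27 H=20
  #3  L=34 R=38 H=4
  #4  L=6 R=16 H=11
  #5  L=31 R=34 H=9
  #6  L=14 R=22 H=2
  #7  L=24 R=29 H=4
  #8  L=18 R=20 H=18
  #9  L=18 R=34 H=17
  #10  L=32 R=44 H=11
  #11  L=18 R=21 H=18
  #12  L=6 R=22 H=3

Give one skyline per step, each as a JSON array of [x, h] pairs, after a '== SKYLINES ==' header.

== SKYLINES ==
[[31,20],[34,0]]
[[24,20],[27,0],[31,20],[34,0]]
[[24,20],[27,0],[31,20],[34,4],[38,0]]
[[6,11],[16,0],[24,20],[27,0],[31,20],[34,4],[38,0]]
[[6,11],[16,0],[24,20],[27,0],[31,20],[34,4],[38,0]]
[[6,11],[16,2],[22,0],[24,20],[27,0],[31,20],[34,4],[38,0]]
[[6,11],[16,2],[22,0],[24,20],[27,4],[29,0],[31,20],[34,4],[38,0]]
[[6,11],[16,2],[18,18],[20,2],[22,0],[24,20],[27,4],[29,0],[31,20],[34,4],[38,0]]
[[6,11],[16,2],[18,18],[20,17],[24,20],[27,17],[31,20],[34,4],[38,0]]
[[6,11],[16,2],[18,18],[20,17],[24,20],[27,17],[31,20],[34,11],[44,0]]
[[6,11],[16,2],[18,18],[21,17],[24,20],[27,17],[31,20],[34,11],[44,0]]
[[6,11],[16,3],[18,18],[21,17],[24,20],[27,17],[31,20],[34,11],[44,0]]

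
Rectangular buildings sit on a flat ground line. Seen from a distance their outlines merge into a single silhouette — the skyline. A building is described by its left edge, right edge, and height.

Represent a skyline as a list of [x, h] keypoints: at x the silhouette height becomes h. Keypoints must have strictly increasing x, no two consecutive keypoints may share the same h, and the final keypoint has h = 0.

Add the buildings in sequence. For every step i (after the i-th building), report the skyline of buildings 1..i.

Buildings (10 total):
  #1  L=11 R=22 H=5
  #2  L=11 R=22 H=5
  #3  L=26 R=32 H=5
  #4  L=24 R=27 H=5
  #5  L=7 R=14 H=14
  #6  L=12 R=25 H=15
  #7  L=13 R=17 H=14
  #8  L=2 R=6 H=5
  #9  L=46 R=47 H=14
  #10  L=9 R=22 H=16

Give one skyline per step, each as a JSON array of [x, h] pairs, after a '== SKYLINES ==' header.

== SKYLINES ==
[[11,5],[22,0]]
[[11,5],[22,0]]
[[11,5],[22,0],[26,5],[32,0]]
[[11,5],[22,0],[24,5],[32,0]]
[[7,14],[14,5],[22,0],[24,5],[32,0]]
[[7,14],[12,15],[25,5],[32,0]]
[[7,14],[12,15],[25,5],[32,0]]
[[2,5],[6,0],[7,14],[12,15],[25,5],[32,0]]
[[2,5],[6,0],[7,14],[12,15],[25,5],[32,0],[46,14],[47,0]]
[[2,5],[6,0],[7,14],[9,16],[22,15],[25,5],[32,0],[46,14],[47,0]]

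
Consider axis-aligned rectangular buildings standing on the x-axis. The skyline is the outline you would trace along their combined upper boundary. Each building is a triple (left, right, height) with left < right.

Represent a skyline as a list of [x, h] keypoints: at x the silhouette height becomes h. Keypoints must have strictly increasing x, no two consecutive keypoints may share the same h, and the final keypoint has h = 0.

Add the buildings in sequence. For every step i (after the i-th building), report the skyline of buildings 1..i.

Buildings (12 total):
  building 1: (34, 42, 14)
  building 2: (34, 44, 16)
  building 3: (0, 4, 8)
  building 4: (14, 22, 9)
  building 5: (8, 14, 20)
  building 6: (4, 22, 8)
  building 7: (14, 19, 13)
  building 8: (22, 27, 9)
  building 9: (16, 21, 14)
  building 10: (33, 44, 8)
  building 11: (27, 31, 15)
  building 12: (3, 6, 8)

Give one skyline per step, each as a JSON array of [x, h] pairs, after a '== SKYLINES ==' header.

== SKYLINES ==
[[34,14],[42,0]]
[[34,16],[44,0]]
[[0,8],[4,0],[34,16],[44,0]]
[[0,8],[4,0],[14,9],[22,0],[34,16],[44,0]]
[[0,8],[4,0],[8,20],[14,9],[22,0],[34,16],[44,0]]
[[0,8],[8,20],[14,9],[22,0],[34,16],[44,0]]
[[0,8],[8,20],[14,13],[19,9],[22,0],[34,16],[44,0]]
[[0,8],[8,20],[14,13],[19,9],[27,0],[34,16],[44,0]]
[[0,8],[8,20],[14,13],[16,14],[21,9],[27,0],[34,16],[44,0]]
[[0,8],[8,20],[14,13],[16,14],[21,9],[27,0],[33,8],[34,16],[44,0]]
[[0,8],[8,20],[14,13],[16,14],[21,9],[27,15],[31,0],[33,8],[34,16],[44,0]]
[[0,8],[8,20],[14,13],[16,14],[21,9],[27,15],[31,0],[33,8],[34,16],[44,0]]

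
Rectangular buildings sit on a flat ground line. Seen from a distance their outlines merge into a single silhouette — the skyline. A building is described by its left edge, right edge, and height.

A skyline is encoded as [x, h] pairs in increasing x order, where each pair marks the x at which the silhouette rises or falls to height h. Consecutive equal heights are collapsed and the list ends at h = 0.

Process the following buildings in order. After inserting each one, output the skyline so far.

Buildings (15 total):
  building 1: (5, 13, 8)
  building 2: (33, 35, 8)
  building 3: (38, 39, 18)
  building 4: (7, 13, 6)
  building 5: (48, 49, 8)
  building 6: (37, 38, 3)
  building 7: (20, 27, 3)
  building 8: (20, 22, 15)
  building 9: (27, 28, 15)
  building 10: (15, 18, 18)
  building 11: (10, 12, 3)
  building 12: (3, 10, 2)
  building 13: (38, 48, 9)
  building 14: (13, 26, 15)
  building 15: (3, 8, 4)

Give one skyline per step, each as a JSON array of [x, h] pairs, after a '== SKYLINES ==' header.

== SKYLINES ==
[[5,8],[13,0]]
[[5,8],[13,0],[33,8],[35,0]]
[[5,8],[13,0],[33,8],[35,0],[38,18],[39,0]]
[[5,8],[13,0],[33,8],[35,0],[38,18],[39,0]]
[[5,8],[13,0],[33,8],[35,0],[38,18],[39,0],[48,8],[49,0]]
[[5,8],[13,0],[33,8],[35,0],[37,3],[38,18],[39,0],[48,8],[49,0]]
[[5,8],[13,0],[20,3],[27,0],[33,8],[35,0],[37,3],[38,18],[39,0],[48,8],[49,0]]
[[5,8],[13,0],[20,15],[22,3],[27,0],[33,8],[35,0],[37,3],[38,18],[39,0],[48,8],[49,0]]
[[5,8],[13,0],[20,15],[22,3],[27,15],[28,0],[33,8],[35,0],[37,3],[38,18],[39,0],[48,8],[49,0]]
[[5,8],[13,0],[15,18],[18,0],[20,15],[22,3],[27,15],[28,0],[33,8],[35,0],[37,3],[38,18],[39,0],[48,8],[49,0]]
[[5,8],[13,0],[15,18],[18,0],[20,15],[22,3],[27,15],[28,0],[33,8],[35,0],[37,3],[38,18],[39,0],[48,8],[49,0]]
[[3,2],[5,8],[13,0],[15,18],[18,0],[20,15],[22,3],[27,15],[28,0],[33,8],[35,0],[37,3],[38,18],[39,0],[48,8],[49,0]]
[[3,2],[5,8],[13,0],[15,18],[18,0],[20,15],[22,3],[27,15],[28,0],[33,8],[35,0],[37,3],[38,18],[39,9],[48,8],[49,0]]
[[3,2],[5,8],[13,15],[15,18],[18,15],[26,3],[27,15],[28,0],[33,8],[35,0],[37,3],[38,18],[39,9],[48,8],[49,0]]
[[3,4],[5,8],[13,15],[15,18],[18,15],[26,3],[27,15],[28,0],[33,8],[35,0],[37,3],[38,18],[39,9],[48,8],[49,0]]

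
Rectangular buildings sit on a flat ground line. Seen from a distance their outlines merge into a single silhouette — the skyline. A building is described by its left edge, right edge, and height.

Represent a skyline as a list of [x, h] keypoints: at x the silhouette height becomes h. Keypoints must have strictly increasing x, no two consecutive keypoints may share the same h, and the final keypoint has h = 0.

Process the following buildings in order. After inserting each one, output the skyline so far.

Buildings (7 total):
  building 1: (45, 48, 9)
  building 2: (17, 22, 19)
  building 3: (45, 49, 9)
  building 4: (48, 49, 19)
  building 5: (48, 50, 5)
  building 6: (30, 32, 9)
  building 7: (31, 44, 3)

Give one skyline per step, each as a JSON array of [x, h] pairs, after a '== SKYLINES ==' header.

== SKYLINES ==
[[45,9],[48,0]]
[[17,19],[22,0],[45,9],[48,0]]
[[17,19],[22,0],[45,9],[49,0]]
[[17,19],[22,0],[45,9],[48,19],[49,0]]
[[17,19],[22,0],[45,9],[48,19],[49,5],[50,0]]
[[17,19],[22,0],[30,9],[32,0],[45,9],[48,19],[49,5],[50,0]]
[[17,19],[22,0],[30,9],[32,3],[44,0],[45,9],[48,19],[49,5],[50,0]]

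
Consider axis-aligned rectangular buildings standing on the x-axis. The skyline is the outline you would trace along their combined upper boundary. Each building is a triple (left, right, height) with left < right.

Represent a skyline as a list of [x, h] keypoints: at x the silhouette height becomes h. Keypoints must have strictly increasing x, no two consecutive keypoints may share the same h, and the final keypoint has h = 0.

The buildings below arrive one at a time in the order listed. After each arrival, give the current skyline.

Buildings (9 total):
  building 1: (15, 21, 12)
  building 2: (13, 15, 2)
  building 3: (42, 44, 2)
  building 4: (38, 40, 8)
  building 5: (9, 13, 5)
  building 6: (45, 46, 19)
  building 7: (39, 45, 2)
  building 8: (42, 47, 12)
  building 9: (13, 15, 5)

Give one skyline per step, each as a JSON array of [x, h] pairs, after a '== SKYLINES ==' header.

== SKYLINES ==
[[15,12],[21,0]]
[[13,2],[15,12],[21,0]]
[[13,2],[15,12],[21,0],[42,2],[44,0]]
[[13,2],[15,12],[21,0],[38,8],[40,0],[42,2],[44,0]]
[[9,5],[13,2],[15,12],[21,0],[38,8],[40,0],[42,2],[44,0]]
[[9,5],[13,2],[15,12],[21,0],[38,8],[40,0],[42,2],[44,0],[45,19],[46,0]]
[[9,5],[13,2],[15,12],[21,0],[38,8],[40,2],[45,19],[46,0]]
[[9,5],[13,2],[15,12],[21,0],[38,8],[40,2],[42,12],[45,19],[46,12],[47,0]]
[[9,5],[15,12],[21,0],[38,8],[40,2],[42,12],[45,19],[46,12],[47,0]]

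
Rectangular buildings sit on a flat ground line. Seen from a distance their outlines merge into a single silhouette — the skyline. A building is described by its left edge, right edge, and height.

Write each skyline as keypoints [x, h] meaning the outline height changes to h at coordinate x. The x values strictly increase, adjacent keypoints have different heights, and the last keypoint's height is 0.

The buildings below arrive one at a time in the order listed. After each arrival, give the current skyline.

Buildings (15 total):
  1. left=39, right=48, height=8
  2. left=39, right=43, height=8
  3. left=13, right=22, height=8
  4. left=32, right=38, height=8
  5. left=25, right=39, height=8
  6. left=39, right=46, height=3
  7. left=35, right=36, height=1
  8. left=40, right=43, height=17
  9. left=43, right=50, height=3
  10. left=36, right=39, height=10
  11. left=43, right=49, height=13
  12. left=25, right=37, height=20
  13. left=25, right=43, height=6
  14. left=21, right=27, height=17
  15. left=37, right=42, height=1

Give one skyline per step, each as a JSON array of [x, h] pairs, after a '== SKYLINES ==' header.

== SKYLINES ==
[[39,8],[48,0]]
[[39,8],[48,0]]
[[13,8],[22,0],[39,8],[48,0]]
[[13,8],[22,0],[32,8],[38,0],[39,8],[48,0]]
[[13,8],[22,0],[25,8],[48,0]]
[[13,8],[22,0],[25,8],[48,0]]
[[13,8],[22,0],[25,8],[48,0]]
[[13,8],[22,0],[25,8],[40,17],[43,8],[48,0]]
[[13,8],[22,0],[25,8],[40,17],[43,8],[48,3],[50,0]]
[[13,8],[22,0],[25,8],[36,10],[39,8],[40,17],[43,8],[48,3],[50,0]]
[[13,8],[22,0],[25,8],[36,10],[39,8],[40,17],[43,13],[49,3],[50,0]]
[[13,8],[22,0],[25,20],[37,10],[39,8],[40,17],[43,13],[49,3],[50,0]]
[[13,8],[22,0],[25,20],[37,10],[39,8],[40,17],[43,13],[49,3],[50,0]]
[[13,8],[21,17],[25,20],[37,10],[39,8],[40,17],[43,13],[49,3],[50,0]]
[[13,8],[21,17],[25,20],[37,10],[39,8],[40,17],[43,13],[49,3],[50,0]]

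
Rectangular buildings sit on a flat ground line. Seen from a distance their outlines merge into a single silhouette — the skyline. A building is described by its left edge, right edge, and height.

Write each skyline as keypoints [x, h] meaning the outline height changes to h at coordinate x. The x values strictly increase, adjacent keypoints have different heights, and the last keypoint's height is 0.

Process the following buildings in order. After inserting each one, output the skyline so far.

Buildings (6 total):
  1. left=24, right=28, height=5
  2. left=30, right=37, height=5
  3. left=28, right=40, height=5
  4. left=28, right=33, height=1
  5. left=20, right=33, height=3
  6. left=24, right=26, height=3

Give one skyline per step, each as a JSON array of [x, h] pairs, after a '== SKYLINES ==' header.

== SKYLINES ==
[[24,5],[28,0]]
[[24,5],[28,0],[30,5],[37,0]]
[[24,5],[40,0]]
[[24,5],[40,0]]
[[20,3],[24,5],[40,0]]
[[20,3],[24,5],[40,0]]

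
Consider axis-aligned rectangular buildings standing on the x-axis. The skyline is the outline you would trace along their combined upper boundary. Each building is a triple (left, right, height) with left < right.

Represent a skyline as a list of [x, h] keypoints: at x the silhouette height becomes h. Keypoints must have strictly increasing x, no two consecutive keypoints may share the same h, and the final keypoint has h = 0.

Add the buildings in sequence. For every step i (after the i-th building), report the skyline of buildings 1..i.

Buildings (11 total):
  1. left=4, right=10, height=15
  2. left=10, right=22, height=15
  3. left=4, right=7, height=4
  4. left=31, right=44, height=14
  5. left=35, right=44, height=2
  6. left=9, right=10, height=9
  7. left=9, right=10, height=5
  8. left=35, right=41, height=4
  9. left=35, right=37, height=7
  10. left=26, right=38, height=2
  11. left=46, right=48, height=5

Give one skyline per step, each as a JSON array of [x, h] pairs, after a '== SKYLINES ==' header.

== SKYLINES ==
[[4,15],[10,0]]
[[4,15],[22,0]]
[[4,15],[22,0]]
[[4,15],[22,0],[31,14],[44,0]]
[[4,15],[22,0],[31,14],[44,0]]
[[4,15],[22,0],[31,14],[44,0]]
[[4,15],[22,0],[31,14],[44,0]]
[[4,15],[22,0],[31,14],[44,0]]
[[4,15],[22,0],[31,14],[44,0]]
[[4,15],[22,0],[26,2],[31,14],[44,0]]
[[4,15],[22,0],[26,2],[31,14],[44,0],[46,5],[48,0]]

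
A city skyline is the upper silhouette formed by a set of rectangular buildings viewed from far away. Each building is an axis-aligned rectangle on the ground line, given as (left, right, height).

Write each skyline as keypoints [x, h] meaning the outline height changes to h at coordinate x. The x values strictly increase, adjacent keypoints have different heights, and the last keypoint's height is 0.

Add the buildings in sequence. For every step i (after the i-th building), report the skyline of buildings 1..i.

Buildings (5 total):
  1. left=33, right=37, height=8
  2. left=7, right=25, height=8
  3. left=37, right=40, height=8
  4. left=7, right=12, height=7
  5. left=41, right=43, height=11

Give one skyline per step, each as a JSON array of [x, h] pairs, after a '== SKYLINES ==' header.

== SKYLINES ==
[[33,8],[37,0]]
[[7,8],[25,0],[33,8],[37,0]]
[[7,8],[25,0],[33,8],[40,0]]
[[7,8],[25,0],[33,8],[40,0]]
[[7,8],[25,0],[33,8],[40,0],[41,11],[43,0]]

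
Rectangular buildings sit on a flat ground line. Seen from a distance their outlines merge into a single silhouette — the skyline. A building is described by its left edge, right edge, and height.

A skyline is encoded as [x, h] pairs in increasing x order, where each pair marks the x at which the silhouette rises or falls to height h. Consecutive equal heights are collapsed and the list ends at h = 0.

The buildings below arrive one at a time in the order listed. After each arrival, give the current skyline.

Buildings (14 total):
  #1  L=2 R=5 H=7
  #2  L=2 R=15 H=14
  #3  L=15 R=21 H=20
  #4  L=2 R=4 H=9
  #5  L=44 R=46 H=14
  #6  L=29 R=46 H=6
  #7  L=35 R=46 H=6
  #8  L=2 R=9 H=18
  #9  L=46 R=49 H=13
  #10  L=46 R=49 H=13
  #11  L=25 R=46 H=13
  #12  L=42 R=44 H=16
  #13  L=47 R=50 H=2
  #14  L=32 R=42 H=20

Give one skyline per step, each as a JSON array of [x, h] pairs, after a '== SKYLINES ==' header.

== SKYLINES ==
[[2,7],[5,0]]
[[2,14],[15,0]]
[[2,14],[15,20],[21,0]]
[[2,14],[15,20],[21,0]]
[[2,14],[15,20],[21,0],[44,14],[46,0]]
[[2,14],[15,20],[21,0],[29,6],[44,14],[46,0]]
[[2,14],[15,20],[21,0],[29,6],[44,14],[46,0]]
[[2,18],[9,14],[15,20],[21,0],[29,6],[44,14],[46,0]]
[[2,18],[9,14],[15,20],[21,0],[29,6],[44,14],[46,13],[49,0]]
[[2,18],[9,14],[15,20],[21,0],[29,6],[44,14],[46,13],[49,0]]
[[2,18],[9,14],[15,20],[21,0],[25,13],[44,14],[46,13],[49,0]]
[[2,18],[9,14],[15,20],[21,0],[25,13],[42,16],[44,14],[46,13],[49,0]]
[[2,18],[9,14],[15,20],[21,0],[25,13],[42,16],[44,14],[46,13],[49,2],[50,0]]
[[2,18],[9,14],[15,20],[21,0],[25,13],[32,20],[42,16],[44,14],[46,13],[49,2],[50,0]]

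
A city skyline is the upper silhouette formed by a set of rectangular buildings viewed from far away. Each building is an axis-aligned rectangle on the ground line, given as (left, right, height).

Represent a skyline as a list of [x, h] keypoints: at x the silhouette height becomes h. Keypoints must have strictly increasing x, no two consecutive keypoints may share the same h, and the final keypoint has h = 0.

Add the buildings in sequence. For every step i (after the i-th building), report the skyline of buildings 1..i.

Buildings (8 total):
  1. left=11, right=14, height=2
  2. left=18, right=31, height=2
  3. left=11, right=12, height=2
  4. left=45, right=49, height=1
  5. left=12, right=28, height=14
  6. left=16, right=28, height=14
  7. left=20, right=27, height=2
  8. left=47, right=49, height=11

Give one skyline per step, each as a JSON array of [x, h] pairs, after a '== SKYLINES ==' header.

== SKYLINES ==
[[11,2],[14,0]]
[[11,2],[14,0],[18,2],[31,0]]
[[11,2],[14,0],[18,2],[31,0]]
[[11,2],[14,0],[18,2],[31,0],[45,1],[49,0]]
[[11,2],[12,14],[28,2],[31,0],[45,1],[49,0]]
[[11,2],[12,14],[28,2],[31,0],[45,1],[49,0]]
[[11,2],[12,14],[28,2],[31,0],[45,1],[49,0]]
[[11,2],[12,14],[28,2],[31,0],[45,1],[47,11],[49,0]]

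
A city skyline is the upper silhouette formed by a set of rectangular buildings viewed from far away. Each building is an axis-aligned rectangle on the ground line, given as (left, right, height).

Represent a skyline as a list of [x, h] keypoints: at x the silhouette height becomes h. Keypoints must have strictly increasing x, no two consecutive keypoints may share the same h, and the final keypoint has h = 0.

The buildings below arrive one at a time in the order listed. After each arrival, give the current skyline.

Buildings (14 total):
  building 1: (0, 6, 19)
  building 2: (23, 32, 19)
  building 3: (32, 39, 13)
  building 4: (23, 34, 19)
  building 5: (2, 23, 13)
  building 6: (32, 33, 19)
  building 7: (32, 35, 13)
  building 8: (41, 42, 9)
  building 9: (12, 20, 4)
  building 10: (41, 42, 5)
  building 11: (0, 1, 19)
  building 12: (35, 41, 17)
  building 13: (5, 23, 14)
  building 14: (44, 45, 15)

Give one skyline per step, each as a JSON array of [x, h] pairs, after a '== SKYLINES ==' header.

== SKYLINES ==
[[0,19],[6,0]]
[[0,19],[6,0],[23,19],[32,0]]
[[0,19],[6,0],[23,19],[32,13],[39,0]]
[[0,19],[6,0],[23,19],[34,13],[39,0]]
[[0,19],[6,13],[23,19],[34,13],[39,0]]
[[0,19],[6,13],[23,19],[34,13],[39,0]]
[[0,19],[6,13],[23,19],[34,13],[39,0]]
[[0,19],[6,13],[23,19],[34,13],[39,0],[41,9],[42,0]]
[[0,19],[6,13],[23,19],[34,13],[39,0],[41,9],[42,0]]
[[0,19],[6,13],[23,19],[34,13],[39,0],[41,9],[42,0]]
[[0,19],[6,13],[23,19],[34,13],[39,0],[41,9],[42,0]]
[[0,19],[6,13],[23,19],[34,13],[35,17],[41,9],[42,0]]
[[0,19],[6,14],[23,19],[34,13],[35,17],[41,9],[42,0]]
[[0,19],[6,14],[23,19],[34,13],[35,17],[41,9],[42,0],[44,15],[45,0]]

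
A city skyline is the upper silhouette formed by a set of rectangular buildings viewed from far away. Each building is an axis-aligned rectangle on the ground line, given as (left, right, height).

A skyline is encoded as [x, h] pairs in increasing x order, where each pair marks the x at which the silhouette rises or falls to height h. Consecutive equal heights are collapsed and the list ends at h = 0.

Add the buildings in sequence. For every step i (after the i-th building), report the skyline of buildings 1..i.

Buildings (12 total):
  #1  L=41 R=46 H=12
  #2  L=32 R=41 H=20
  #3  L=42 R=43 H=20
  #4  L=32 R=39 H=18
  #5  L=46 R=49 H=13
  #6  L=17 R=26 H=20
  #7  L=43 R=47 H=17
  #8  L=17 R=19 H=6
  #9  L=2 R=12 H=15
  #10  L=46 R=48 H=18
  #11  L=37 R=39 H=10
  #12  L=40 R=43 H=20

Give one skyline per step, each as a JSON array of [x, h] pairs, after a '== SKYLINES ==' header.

== SKYLINES ==
[[41,12],[46,0]]
[[32,20],[41,12],[46,0]]
[[32,20],[41,12],[42,20],[43,12],[46,0]]
[[32,20],[41,12],[42,20],[43,12],[46,0]]
[[32,20],[41,12],[42,20],[43,12],[46,13],[49,0]]
[[17,20],[26,0],[32,20],[41,12],[42,20],[43,12],[46,13],[49,0]]
[[17,20],[26,0],[32,20],[41,12],[42,20],[43,17],[47,13],[49,0]]
[[17,20],[26,0],[32,20],[41,12],[42,20],[43,17],[47,13],[49,0]]
[[2,15],[12,0],[17,20],[26,0],[32,20],[41,12],[42,20],[43,17],[47,13],[49,0]]
[[2,15],[12,0],[17,20],[26,0],[32,20],[41,12],[42,20],[43,17],[46,18],[48,13],[49,0]]
[[2,15],[12,0],[17,20],[26,0],[32,20],[41,12],[42,20],[43,17],[46,18],[48,13],[49,0]]
[[2,15],[12,0],[17,20],[26,0],[32,20],[43,17],[46,18],[48,13],[49,0]]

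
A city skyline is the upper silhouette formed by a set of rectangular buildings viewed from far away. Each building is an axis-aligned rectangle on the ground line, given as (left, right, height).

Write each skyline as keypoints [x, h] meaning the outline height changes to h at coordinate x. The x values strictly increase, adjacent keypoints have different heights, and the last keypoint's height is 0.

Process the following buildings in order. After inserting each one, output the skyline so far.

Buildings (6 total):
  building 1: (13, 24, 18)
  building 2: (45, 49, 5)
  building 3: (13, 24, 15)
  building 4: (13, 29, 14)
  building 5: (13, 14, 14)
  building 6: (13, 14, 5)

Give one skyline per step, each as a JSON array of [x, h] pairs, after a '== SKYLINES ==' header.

== SKYLINES ==
[[13,18],[24,0]]
[[13,18],[24,0],[45,5],[49,0]]
[[13,18],[24,0],[45,5],[49,0]]
[[13,18],[24,14],[29,0],[45,5],[49,0]]
[[13,18],[24,14],[29,0],[45,5],[49,0]]
[[13,18],[24,14],[29,0],[45,5],[49,0]]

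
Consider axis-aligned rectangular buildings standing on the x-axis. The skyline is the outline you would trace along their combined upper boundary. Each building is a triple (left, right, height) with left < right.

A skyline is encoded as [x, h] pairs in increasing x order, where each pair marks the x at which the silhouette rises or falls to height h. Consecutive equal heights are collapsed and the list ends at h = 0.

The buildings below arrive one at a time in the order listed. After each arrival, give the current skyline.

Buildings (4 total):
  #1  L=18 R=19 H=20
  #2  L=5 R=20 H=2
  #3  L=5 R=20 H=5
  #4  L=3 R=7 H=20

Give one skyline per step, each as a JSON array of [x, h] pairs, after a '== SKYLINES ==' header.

== SKYLINES ==
[[18,20],[19,0]]
[[5,2],[18,20],[19,2],[20,0]]
[[5,5],[18,20],[19,5],[20,0]]
[[3,20],[7,5],[18,20],[19,5],[20,0]]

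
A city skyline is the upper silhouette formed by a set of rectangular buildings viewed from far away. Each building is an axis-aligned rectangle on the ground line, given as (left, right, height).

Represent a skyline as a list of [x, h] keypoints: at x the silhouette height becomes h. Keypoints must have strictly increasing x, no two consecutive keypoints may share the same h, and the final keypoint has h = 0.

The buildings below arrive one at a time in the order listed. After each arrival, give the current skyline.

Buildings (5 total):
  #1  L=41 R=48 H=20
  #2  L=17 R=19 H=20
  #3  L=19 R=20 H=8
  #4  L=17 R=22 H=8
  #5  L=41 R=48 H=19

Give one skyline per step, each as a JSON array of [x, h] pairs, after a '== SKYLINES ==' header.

== SKYLINES ==
[[41,20],[48,0]]
[[17,20],[19,0],[41,20],[48,0]]
[[17,20],[19,8],[20,0],[41,20],[48,0]]
[[17,20],[19,8],[22,0],[41,20],[48,0]]
[[17,20],[19,8],[22,0],[41,20],[48,0]]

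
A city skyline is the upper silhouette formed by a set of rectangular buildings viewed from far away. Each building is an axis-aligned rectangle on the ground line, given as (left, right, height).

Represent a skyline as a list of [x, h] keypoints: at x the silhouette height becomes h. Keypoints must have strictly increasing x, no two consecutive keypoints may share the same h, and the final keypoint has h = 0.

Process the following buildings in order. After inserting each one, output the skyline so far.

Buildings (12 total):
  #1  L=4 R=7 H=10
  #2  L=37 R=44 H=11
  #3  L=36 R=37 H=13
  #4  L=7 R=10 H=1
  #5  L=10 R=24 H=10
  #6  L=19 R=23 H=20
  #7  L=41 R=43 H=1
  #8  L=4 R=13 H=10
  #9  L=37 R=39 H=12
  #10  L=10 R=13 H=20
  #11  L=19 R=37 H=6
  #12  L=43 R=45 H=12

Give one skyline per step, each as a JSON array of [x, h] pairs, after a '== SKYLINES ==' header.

== SKYLINES ==
[[4,10],[7,0]]
[[4,10],[7,0],[37,11],[44,0]]
[[4,10],[7,0],[36,13],[37,11],[44,0]]
[[4,10],[7,1],[10,0],[36,13],[37,11],[44,0]]
[[4,10],[7,1],[10,10],[24,0],[36,13],[37,11],[44,0]]
[[4,10],[7,1],[10,10],[19,20],[23,10],[24,0],[36,13],[37,11],[44,0]]
[[4,10],[7,1],[10,10],[19,20],[23,10],[24,0],[36,13],[37,11],[44,0]]
[[4,10],[19,20],[23,10],[24,0],[36,13],[37,11],[44,0]]
[[4,10],[19,20],[23,10],[24,0],[36,13],[37,12],[39,11],[44,0]]
[[4,10],[10,20],[13,10],[19,20],[23,10],[24,0],[36,13],[37,12],[39,11],[44,0]]
[[4,10],[10,20],[13,10],[19,20],[23,10],[24,6],[36,13],[37,12],[39,11],[44,0]]
[[4,10],[10,20],[13,10],[19,20],[23,10],[24,6],[36,13],[37,12],[39,11],[43,12],[45,0]]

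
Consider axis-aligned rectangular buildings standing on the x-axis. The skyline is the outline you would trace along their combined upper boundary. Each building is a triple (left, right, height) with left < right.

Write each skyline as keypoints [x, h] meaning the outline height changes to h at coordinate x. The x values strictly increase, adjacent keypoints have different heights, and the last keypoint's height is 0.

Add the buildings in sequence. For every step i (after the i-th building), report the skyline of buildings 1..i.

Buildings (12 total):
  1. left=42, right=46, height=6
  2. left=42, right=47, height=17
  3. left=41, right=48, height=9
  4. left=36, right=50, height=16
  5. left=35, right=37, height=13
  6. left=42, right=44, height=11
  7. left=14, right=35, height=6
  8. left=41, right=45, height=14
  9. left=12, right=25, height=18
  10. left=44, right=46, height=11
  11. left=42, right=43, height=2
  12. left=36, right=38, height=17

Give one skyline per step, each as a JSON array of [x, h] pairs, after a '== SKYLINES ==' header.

== SKYLINES ==
[[42,6],[46,0]]
[[42,17],[47,0]]
[[41,9],[42,17],[47,9],[48,0]]
[[36,16],[42,17],[47,16],[50,0]]
[[35,13],[36,16],[42,17],[47,16],[50,0]]
[[35,13],[36,16],[42,17],[47,16],[50,0]]
[[14,6],[35,13],[36,16],[42,17],[47,16],[50,0]]
[[14,6],[35,13],[36,16],[42,17],[47,16],[50,0]]
[[12,18],[25,6],[35,13],[36,16],[42,17],[47,16],[50,0]]
[[12,18],[25,6],[35,13],[36,16],[42,17],[47,16],[50,0]]
[[12,18],[25,6],[35,13],[36,16],[42,17],[47,16],[50,0]]
[[12,18],[25,6],[35,13],[36,17],[38,16],[42,17],[47,16],[50,0]]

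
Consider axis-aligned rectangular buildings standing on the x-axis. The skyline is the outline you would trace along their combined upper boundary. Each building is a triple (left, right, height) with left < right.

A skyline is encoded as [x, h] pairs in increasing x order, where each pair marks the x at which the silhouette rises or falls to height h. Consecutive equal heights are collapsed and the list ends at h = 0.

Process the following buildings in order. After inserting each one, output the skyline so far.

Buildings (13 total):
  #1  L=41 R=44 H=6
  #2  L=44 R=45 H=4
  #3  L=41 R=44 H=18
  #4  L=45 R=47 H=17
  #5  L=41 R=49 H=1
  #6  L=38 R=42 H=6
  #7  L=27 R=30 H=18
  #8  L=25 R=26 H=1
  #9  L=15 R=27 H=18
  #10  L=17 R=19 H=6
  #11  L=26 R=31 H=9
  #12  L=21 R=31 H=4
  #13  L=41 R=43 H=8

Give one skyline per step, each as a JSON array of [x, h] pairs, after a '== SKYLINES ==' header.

== SKYLINES ==
[[41,6],[44,0]]
[[41,6],[44,4],[45,0]]
[[41,18],[44,4],[45,0]]
[[41,18],[44,4],[45,17],[47,0]]
[[41,18],[44,4],[45,17],[47,1],[49,0]]
[[38,6],[41,18],[44,4],[45,17],[47,1],[49,0]]
[[27,18],[30,0],[38,6],[41,18],[44,4],[45,17],[47,1],[49,0]]
[[25,1],[26,0],[27,18],[30,0],[38,6],[41,18],[44,4],[45,17],[47,1],[49,0]]
[[15,18],[30,0],[38,6],[41,18],[44,4],[45,17],[47,1],[49,0]]
[[15,18],[30,0],[38,6],[41,18],[44,4],[45,17],[47,1],[49,0]]
[[15,18],[30,9],[31,0],[38,6],[41,18],[44,4],[45,17],[47,1],[49,0]]
[[15,18],[30,9],[31,0],[38,6],[41,18],[44,4],[45,17],[47,1],[49,0]]
[[15,18],[30,9],[31,0],[38,6],[41,18],[44,4],[45,17],[47,1],[49,0]]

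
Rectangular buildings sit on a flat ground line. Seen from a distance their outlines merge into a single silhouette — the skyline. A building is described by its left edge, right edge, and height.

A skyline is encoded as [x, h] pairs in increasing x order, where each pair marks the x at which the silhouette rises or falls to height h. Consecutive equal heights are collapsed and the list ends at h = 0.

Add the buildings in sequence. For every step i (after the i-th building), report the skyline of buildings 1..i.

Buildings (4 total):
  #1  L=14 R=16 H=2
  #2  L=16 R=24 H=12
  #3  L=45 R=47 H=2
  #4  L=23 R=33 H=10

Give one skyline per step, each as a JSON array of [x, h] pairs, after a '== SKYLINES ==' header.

== SKYLINES ==
[[14,2],[16,0]]
[[14,2],[16,12],[24,0]]
[[14,2],[16,12],[24,0],[45,2],[47,0]]
[[14,2],[16,12],[24,10],[33,0],[45,2],[47,0]]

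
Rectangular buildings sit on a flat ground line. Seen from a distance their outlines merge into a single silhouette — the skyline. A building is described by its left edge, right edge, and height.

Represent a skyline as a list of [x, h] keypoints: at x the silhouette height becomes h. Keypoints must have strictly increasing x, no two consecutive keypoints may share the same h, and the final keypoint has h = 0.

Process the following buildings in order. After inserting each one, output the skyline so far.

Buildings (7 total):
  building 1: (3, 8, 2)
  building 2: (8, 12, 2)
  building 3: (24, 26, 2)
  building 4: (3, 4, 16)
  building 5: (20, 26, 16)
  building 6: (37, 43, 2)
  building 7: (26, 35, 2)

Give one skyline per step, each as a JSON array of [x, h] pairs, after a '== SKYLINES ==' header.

== SKYLINES ==
[[3,2],[8,0]]
[[3,2],[12,0]]
[[3,2],[12,0],[24,2],[26,0]]
[[3,16],[4,2],[12,0],[24,2],[26,0]]
[[3,16],[4,2],[12,0],[20,16],[26,0]]
[[3,16],[4,2],[12,0],[20,16],[26,0],[37,2],[43,0]]
[[3,16],[4,2],[12,0],[20,16],[26,2],[35,0],[37,2],[43,0]]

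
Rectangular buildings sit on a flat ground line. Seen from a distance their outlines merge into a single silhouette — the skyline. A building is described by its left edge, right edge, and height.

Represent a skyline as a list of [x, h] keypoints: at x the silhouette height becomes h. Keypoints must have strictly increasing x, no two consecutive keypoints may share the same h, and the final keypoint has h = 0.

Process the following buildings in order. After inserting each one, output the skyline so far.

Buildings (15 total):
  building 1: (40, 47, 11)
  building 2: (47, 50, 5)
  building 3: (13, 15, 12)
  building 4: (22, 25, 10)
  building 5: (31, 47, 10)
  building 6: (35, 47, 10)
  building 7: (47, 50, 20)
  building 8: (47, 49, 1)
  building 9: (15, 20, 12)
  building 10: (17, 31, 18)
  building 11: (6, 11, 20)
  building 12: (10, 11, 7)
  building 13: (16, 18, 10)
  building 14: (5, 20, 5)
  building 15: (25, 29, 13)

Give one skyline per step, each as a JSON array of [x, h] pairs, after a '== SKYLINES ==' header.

== SKYLINES ==
[[40,11],[47,0]]
[[40,11],[47,5],[50,0]]
[[13,12],[15,0],[40,11],[47,5],[50,0]]
[[13,12],[15,0],[22,10],[25,0],[40,11],[47,5],[50,0]]
[[13,12],[15,0],[22,10],[25,0],[31,10],[40,11],[47,5],[50,0]]
[[13,12],[15,0],[22,10],[25,0],[31,10],[40,11],[47,5],[50,0]]
[[13,12],[15,0],[22,10],[25,0],[31,10],[40,11],[47,20],[50,0]]
[[13,12],[15,0],[22,10],[25,0],[31,10],[40,11],[47,20],[50,0]]
[[13,12],[20,0],[22,10],[25,0],[31,10],[40,11],[47,20],[50,0]]
[[13,12],[17,18],[31,10],[40,11],[47,20],[50,0]]
[[6,20],[11,0],[13,12],[17,18],[31,10],[40,11],[47,20],[50,0]]
[[6,20],[11,0],[13,12],[17,18],[31,10],[40,11],[47,20],[50,0]]
[[6,20],[11,0],[13,12],[17,18],[31,10],[40,11],[47,20],[50,0]]
[[5,5],[6,20],[11,5],[13,12],[17,18],[31,10],[40,11],[47,20],[50,0]]
[[5,5],[6,20],[11,5],[13,12],[17,18],[31,10],[40,11],[47,20],[50,0]]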